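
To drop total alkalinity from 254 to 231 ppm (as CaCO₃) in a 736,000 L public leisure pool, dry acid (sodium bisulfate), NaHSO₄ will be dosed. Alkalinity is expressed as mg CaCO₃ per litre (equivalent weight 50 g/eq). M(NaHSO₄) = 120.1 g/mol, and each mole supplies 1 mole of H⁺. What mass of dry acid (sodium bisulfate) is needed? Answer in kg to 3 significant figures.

40.7 kg

Alkalinity to neutralize: (254 − 231) = 23 mg/L as CaCO₃ × 736,000 L = 16,930 g as CaCO₃.
Equivalents of H⁺ required: 16,930 ÷ 50 g/eq = 338.6 eq = 338.6 mol NaHSO₄.
Mass of NaHSO₄: 338.6 × 120.1 = 40,660 g.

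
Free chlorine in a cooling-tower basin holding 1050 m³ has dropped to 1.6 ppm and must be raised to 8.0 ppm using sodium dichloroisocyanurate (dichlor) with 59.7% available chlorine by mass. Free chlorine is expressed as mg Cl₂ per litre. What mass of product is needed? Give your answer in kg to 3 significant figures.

11.3 kg

Volume: 1050 m³ = 1,050,000 L.
Chlorine deficit: 8.0 − 1.6 = 6.4 ppm = 6.4 mg/L as Cl₂.
Cl₂ equivalent needed: 6.4 mg/L × 1,050,000 L = 6,720,000 mg = 6720 g.
Product at 59.7% available chlorine: 6720 / 0.597 = 11,260 g.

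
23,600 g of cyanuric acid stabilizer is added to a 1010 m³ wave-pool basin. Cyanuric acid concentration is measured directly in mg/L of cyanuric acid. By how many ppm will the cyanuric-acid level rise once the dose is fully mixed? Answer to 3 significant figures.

Volume: 1010 m³ = 1,010,000 L.
Rise: 23,600 g / 1,010,000 L × 1000 = 23.37 mg/L.

23.4 ppm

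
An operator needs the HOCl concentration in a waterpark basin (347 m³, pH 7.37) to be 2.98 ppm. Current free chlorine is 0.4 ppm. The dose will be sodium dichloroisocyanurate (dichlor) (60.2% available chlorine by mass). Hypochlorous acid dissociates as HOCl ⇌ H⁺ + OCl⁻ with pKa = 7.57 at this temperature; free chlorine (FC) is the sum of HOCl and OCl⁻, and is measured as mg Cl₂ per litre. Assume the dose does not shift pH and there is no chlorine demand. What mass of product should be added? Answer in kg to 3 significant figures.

2.57 kg

Volume: 347 m³ = 347,000 L.
[OCl⁻]/[HOCl] = 10^(pH − pKa) = 10^(7.37 − 7.57) = 0.631; fraction as HOCl = 1/(1 + 0.631) = 0.6131.
Free chlorine required for 2.98 ppm HOCl: 2.98 / 0.6131 = 4.86 ppm.
FC to add: 4.86 − 0.4 = 4.46 mg/L as Cl₂.
Cl₂ equivalent: 4.46 mg/L × 347,000 L = 1548 g.
Product at 60.2% available Cl: 1548 / 0.602 = 2571 g.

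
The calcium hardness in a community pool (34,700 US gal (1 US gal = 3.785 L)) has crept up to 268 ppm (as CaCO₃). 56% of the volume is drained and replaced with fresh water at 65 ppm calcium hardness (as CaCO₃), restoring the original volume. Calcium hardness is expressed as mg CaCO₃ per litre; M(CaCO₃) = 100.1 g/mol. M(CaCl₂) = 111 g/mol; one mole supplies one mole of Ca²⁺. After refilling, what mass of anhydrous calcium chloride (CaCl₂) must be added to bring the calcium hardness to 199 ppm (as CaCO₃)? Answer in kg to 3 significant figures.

Volume: 34,700 US gal × 3.785 L/gal = 131,340 L.
After draining 56% and refilling: 268 × 0.44 + 65 × 0.56 = 154.32 ppm.
Deficit to target: 199 − 154.32 = 44.68 mg/L.
As CaCO₃: 44.68 mg/L × 131,340 L = 5868 g; ÷ 100.1 = 58.62 mol Ca²⁺.
Mass: 58.62 × 111 = 6507 g.

6.51 kg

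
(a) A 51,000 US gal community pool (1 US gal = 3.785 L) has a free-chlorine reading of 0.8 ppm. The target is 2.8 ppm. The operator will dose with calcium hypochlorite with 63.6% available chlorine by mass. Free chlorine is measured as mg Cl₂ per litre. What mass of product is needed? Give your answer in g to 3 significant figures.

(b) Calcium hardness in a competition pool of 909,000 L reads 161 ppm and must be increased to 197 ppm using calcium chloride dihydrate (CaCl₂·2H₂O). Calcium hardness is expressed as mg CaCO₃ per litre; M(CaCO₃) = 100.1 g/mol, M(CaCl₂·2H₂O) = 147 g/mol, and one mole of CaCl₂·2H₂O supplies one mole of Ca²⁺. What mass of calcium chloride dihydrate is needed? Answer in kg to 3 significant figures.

(a) 607 g; (b) 48.1 kg

(a) Volume: 51,000 US gal × 3.785 L/gal = 193,035 L.
(a) Chlorine deficit: 2.8 − 0.8 = 2 ppm = 2 mg/L as Cl₂.
(a) Cl₂ equivalent needed: 2 mg/L × 193,035 L = 386,100 mg = 386.1 g.
(a) Product at 63.6% available chlorine: 386.1 / 0.636 = 607 g.

(b) Hardness to add: (197 − 161) = 36 mg/L as CaCO₃ × 909,000 L = 32,720 g as CaCO₃.
(b) Moles of Ca²⁺ (1 mol Ca²⁺ ≡ 1 mol CaCO₃): 32,720 / 100.1 g/mol = 326.9 mol.
(b) Mass of CaCl₂·2H₂O: 326.9 × 147 = 48,060 g.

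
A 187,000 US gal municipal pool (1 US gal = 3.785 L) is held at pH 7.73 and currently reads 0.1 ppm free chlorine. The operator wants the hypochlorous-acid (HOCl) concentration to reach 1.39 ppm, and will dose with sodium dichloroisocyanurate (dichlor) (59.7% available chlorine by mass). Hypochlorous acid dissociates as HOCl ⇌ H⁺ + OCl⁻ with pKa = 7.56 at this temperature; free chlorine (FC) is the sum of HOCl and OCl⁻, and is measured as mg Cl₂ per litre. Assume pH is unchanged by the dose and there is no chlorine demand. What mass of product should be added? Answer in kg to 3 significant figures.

3.97 kg

Volume: 187,000 US gal × 3.785 L/gal = 707,795 L.
[OCl⁻]/[HOCl] = 10^(pH − pKa) = 10^(7.73 − 7.56) = 1.479; fraction as HOCl = 1/(1 + 1.479) = 0.4034.
Free chlorine required for 1.39 ppm HOCl: 1.39 / 0.4034 = 3.446 ppm.
FC to add: 3.446 − 0.1 = 3.346 mg/L as Cl₂.
Cl₂ equivalent: 3.346 mg/L × 707,795 L = 2368 g.
Product at 59.7% available Cl: 2368 / 0.597 = 3967 g.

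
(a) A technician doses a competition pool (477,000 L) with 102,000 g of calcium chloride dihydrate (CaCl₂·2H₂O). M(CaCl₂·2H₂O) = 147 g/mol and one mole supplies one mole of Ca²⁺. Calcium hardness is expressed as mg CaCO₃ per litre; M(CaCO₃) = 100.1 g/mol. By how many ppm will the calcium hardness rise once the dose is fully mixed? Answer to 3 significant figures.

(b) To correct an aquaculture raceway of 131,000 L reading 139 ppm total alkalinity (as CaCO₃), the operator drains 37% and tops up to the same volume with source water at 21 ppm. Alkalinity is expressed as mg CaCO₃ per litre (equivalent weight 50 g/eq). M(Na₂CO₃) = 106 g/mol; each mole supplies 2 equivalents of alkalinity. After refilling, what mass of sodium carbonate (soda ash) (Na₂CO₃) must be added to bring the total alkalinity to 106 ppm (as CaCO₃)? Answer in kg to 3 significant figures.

(a) 146 ppm; (b) 1.48 kg

(a) Moles of Ca²⁺: 102,000 g ÷ 147 g/mol = 693.9 mol.
(a) As CaCO₃: 693.9 mol × 100.1 g/mol = 69,460 g.
(a) Rise: 69,460 g / 477,000 L × 1000 = 145.6 mg/L.

(b) After draining 37% and refilling: 139 × 0.63 + 21 × 0.37 = 95.34 ppm.
(b) Deficit to target: 106 − 95.34 = 10.66 mg/L.
(b) As CaCO₃: 10.66 mg/L × 131,000 L = 1396 g; ÷ 50 g/eq ÷ 2 = 13.96 mol Na₂CO₃.
(b) Mass: 13.96 × 106 = 1480 g.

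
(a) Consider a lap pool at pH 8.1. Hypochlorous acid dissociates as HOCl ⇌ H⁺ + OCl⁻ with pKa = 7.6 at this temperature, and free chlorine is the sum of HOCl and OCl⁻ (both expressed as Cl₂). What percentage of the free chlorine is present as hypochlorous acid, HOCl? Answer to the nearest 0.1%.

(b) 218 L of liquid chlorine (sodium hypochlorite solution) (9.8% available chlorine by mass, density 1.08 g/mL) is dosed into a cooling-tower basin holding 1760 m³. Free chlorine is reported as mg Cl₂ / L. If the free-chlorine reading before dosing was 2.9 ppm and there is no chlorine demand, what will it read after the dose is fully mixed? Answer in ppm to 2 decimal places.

(a) 24.0%; (b) 16.01 ppm

(a) [OCl⁻]/[HOCl] = 10^(pH − pKa) = 10^(8.1 − 7.6) = 10^0.50 = 3.162.
(a) Fraction as HOCl = 1 / (1 + 3.162) = 0.2403.

(b) Volume: 1760 m³ = 1,760,000 L.
(b) Mass of solution: 218 L × 1000 mL/L × 1.08 g/mL = 235,400 g.
(b) Available chlorine delivered: 235,400 g × 0.098 = 23,070 g as Cl₂.
(b) Concentration rise: 23,070 g / 1,760,000 L = 13.11 mg/L = 13.11 ppm.
(b) Final FC: 2.9 + 13.11 = 16.01 ppm.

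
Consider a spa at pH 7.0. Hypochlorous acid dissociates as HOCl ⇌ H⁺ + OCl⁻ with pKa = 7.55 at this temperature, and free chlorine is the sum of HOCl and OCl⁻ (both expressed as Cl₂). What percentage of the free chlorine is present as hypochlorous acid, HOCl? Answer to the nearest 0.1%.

78.0%

[OCl⁻]/[HOCl] = 10^(pH − pKa) = 10^(7.0 − 7.55) = 10^-0.55 = 0.2818.
Fraction as HOCl = 1 / (1 + 0.2818) = 0.7801.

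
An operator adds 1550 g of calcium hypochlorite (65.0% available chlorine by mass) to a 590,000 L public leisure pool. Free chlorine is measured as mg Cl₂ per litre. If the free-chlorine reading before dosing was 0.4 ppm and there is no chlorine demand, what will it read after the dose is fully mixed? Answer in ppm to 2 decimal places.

2.11 ppm

Available chlorine delivered: 1550 g × 0.65 = 1008 g as Cl₂.
Concentration rise: 1008 g / 590,000 L = 1.708 mg/L = 1.71 ppm.
Final FC: 0.4 + 1.71 = 2.11 ppm.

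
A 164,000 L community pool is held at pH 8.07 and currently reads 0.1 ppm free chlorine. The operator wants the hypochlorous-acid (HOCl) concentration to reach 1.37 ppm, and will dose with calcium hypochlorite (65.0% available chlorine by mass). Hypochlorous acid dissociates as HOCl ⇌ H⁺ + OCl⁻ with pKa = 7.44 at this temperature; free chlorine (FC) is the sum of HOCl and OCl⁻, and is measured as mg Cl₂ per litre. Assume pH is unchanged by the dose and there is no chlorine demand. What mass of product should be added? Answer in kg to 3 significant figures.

[OCl⁻]/[HOCl] = 10^(pH − pKa) = 10^(8.07 − 7.44) = 4.266; fraction as HOCl = 1/(1 + 4.266) = 0.1899.
Free chlorine required for 1.37 ppm HOCl: 1.37 / 0.1899 = 7.214 ppm.
FC to add: 7.214 − 0.1 = 7.114 mg/L as Cl₂.
Cl₂ equivalent: 7.114 mg/L × 164,000 L = 1167 g.
Product at 65.0% available Cl: 1167 / 0.65 = 1795 g.

1.79 kg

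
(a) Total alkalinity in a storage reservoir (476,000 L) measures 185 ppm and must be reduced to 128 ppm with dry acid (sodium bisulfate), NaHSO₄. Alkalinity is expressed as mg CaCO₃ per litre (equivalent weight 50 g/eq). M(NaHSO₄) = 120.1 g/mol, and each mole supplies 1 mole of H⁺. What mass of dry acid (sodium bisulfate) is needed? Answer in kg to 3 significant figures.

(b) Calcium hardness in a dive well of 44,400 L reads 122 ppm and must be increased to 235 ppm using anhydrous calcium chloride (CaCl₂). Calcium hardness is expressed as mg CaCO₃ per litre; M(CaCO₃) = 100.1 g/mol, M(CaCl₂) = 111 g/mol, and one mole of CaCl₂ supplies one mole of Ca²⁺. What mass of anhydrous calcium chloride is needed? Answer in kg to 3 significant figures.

(a) Alkalinity to neutralize: (185 − 128) = 57 mg/L as CaCO₃ × 476,000 L = 27,130 g as CaCO₃.
(a) Equivalents of H⁺ required: 27,130 ÷ 50 g/eq = 542.6 eq = 542.6 mol NaHSO₄.
(a) Mass of NaHSO₄: 542.6 × 120.1 = 65,170 g.

(b) Hardness to add: (235 − 122) = 113 mg/L as CaCO₃ × 44,400 L = 5017 g as CaCO₃.
(b) Moles of Ca²⁺ (1 mol Ca²⁺ ≡ 1 mol CaCO₃): 5017 / 100.1 g/mol = 50.12 mol.
(b) Mass of CaCl₂: 50.12 × 111 = 5564 g.

(a) 65.2 kg; (b) 5.56 kg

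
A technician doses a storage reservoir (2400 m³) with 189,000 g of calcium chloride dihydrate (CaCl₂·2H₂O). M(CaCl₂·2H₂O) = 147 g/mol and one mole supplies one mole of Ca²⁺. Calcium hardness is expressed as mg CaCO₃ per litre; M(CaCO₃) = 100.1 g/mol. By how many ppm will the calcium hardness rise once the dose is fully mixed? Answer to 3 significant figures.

Volume: 2400 m³ = 2,400,000 L.
Moles of Ca²⁺: 189,000 g ÷ 147 g/mol = 1286 mol.
As CaCO₃: 1286 mol × 100.1 g/mol = 128,700 g.
Rise: 128,700 g / 2,400,000 L × 1000 = 53.62 mg/L.

53.6 ppm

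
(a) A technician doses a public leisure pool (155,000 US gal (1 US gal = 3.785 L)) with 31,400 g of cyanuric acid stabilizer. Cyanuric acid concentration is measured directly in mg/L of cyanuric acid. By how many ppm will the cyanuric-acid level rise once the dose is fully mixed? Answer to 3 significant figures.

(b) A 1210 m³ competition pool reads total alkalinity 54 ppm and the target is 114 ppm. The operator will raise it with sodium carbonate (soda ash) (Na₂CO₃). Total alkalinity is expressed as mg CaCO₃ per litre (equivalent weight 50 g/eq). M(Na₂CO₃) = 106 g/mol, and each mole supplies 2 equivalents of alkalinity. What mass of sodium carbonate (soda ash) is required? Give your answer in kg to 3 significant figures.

(a) 53.5 ppm; (b) 77.0 kg

(a) Volume: 155,000 US gal × 3.785 L/gal = 586,675 L.
(a) Rise: 31,400 g / 586,675 L × 1000 = 53.52 mg/L.

(b) Volume: 1210 m³ = 1,210,000 L.
(b) Alkalinity to add: (114 − 54) = 60 mg/L as CaCO₃ × 1,210,000 L = 72,600 g as CaCO₃.
(b) Equivalents: 72,600 g ÷ 50 g/eq = 1452 eq.
(b) Each mole of Na₂CO₃ supplies 2 eq, so 1452 / 2 = 726 mol.
(b) Mass: 726 mol × 106 g/mol = 76,960 g.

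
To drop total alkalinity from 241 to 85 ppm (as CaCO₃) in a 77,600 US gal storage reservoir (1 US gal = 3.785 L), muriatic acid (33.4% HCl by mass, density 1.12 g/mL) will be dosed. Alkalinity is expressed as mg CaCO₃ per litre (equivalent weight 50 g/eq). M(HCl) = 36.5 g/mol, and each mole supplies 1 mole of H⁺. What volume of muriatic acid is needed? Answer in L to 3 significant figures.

Volume: 77,600 US gal × 3.785 L/gal = 293,716 L.
Alkalinity to neutralize: (241 − 85) = 156 mg/L as CaCO₃ × 293,716 L = 45,820 g as CaCO₃.
Equivalents of H⁺ required: 45,820 ÷ 50 g/eq = 916.4 eq = 916.4 mol HCl.
Mass of HCl: 916.4 × 36.5 = 33,450 g.
Mass of 33.4% solution: 33,450 / 0.334 = 100,100 g.
Volume: 100,100 g ÷ 1.12 g/mL = 89,420 mL.

89.4 L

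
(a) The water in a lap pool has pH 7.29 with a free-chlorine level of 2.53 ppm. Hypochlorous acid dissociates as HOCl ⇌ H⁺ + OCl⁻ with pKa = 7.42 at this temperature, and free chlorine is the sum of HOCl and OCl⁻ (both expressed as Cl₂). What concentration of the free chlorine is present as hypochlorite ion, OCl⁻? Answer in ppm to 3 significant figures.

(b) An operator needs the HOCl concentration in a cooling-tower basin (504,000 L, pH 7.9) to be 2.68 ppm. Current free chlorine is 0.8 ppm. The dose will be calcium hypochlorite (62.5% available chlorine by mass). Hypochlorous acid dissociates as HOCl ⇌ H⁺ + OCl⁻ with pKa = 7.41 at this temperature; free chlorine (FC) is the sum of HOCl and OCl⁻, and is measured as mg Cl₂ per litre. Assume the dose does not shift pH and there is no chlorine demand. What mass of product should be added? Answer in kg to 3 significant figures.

(a) [OCl⁻]/[HOCl] = 10^(pH − pKa) = 10^(7.29 − 7.42) = 10^-0.13 = 0.7413.
(a) Fraction as HOCl = 1 / (1 + 0.7413) = 0.5743.
(a) OCl⁻ = (1 − 0.5743) × 2.53 ppm = 1.077 ppm.

(b) [OCl⁻]/[HOCl] = 10^(pH − pKa) = 10^(7.9 − 7.41) = 3.09; fraction as HOCl = 1/(1 + 3.09) = 0.2445.
(b) Free chlorine required for 2.68 ppm HOCl: 2.68 / 0.2445 = 10.96 ppm.
(b) FC to add: 10.96 − 0.8 = 10.16 mg/L as Cl₂.
(b) Cl₂ equivalent: 10.16 mg/L × 504,000 L = 5122 g.
(b) Product at 62.5% available Cl: 5122 / 0.625 = 8195 g.

(a) 1.08 ppm; (b) 8.19 kg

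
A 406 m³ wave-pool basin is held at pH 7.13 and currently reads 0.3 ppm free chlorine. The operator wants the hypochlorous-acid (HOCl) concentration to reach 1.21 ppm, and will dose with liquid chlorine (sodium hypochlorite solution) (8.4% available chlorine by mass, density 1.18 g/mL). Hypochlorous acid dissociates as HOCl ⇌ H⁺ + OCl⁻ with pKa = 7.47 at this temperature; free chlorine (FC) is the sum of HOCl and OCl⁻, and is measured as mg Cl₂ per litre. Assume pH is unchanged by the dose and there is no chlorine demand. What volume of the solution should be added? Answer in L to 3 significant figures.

5.99 L

Volume: 406 m³ = 406,000 L.
[OCl⁻]/[HOCl] = 10^(pH − pKa) = 10^(7.13 − 7.47) = 0.4571; fraction as HOCl = 1/(1 + 0.4571) = 0.6863.
Free chlorine required for 1.21 ppm HOCl: 1.21 / 0.6863 = 1.763 ppm.
FC to add: 1.763 − 0.3 = 1.463 mg/L as Cl₂.
Cl₂ equivalent: 1.463 mg/L × 406,000 L = 594 g.
Product at 8.4% available Cl: 594 / 0.084 = 7072 g.
Volume: 7072 g ÷ 1.18 g/mL = 5993 mL.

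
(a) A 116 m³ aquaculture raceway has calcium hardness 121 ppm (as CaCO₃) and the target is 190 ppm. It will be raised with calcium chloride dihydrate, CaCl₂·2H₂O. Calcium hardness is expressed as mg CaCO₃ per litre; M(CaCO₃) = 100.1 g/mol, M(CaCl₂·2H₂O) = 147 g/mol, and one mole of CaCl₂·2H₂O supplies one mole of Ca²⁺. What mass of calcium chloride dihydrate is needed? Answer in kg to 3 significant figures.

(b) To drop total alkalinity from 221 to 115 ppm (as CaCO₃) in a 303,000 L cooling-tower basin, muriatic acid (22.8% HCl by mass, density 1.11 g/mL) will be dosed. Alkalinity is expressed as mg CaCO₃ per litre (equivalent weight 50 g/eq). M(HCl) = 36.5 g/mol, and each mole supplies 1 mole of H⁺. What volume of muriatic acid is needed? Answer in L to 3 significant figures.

(a) 11.8 kg; (b) 92.6 L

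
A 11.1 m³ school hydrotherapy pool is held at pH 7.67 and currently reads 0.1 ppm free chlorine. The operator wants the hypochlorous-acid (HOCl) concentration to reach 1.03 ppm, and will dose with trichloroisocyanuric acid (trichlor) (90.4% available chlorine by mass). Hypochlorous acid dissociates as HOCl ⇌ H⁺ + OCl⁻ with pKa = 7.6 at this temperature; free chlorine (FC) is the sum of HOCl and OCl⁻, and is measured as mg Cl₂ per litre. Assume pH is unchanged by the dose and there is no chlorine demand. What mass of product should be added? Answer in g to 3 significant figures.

26.3 g

Volume: 11.1 m³ = 11,100 L.
[OCl⁻]/[HOCl] = 10^(pH − pKa) = 10^(7.67 − 7.6) = 1.175; fraction as HOCl = 1/(1 + 1.175) = 0.4598.
Free chlorine required for 1.03 ppm HOCl: 1.03 / 0.4598 = 2.24 ppm.
FC to add: 2.24 − 0.1 = 2.14 mg/L as Cl₂.
Cl₂ equivalent: 2.14 mg/L × 11,100 L = 23.76 g.
Product at 90.4% available Cl: 23.76 / 0.904 = 26.28 g.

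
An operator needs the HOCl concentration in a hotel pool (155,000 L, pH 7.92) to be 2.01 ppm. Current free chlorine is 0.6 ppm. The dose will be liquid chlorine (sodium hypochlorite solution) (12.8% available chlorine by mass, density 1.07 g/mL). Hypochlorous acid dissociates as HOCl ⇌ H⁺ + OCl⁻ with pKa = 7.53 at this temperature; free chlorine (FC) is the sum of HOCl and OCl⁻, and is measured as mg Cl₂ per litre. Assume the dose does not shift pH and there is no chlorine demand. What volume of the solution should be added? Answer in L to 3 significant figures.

[OCl⁻]/[HOCl] = 10^(pH − pKa) = 10^(7.92 − 7.53) = 2.455; fraction as HOCl = 1/(1 + 2.455) = 0.2895.
Free chlorine required for 2.01 ppm HOCl: 2.01 / 0.2895 = 6.944 ppm.
FC to add: 6.944 − 0.6 = 6.344 mg/L as Cl₂.
Cl₂ equivalent: 6.344 mg/L × 155,000 L = 983.3 g.
Product at 12.8% available Cl: 983.3 / 0.128 = 7682 g.
Volume: 7682 g ÷ 1.07 g/mL = 7180 mL.

7.18 L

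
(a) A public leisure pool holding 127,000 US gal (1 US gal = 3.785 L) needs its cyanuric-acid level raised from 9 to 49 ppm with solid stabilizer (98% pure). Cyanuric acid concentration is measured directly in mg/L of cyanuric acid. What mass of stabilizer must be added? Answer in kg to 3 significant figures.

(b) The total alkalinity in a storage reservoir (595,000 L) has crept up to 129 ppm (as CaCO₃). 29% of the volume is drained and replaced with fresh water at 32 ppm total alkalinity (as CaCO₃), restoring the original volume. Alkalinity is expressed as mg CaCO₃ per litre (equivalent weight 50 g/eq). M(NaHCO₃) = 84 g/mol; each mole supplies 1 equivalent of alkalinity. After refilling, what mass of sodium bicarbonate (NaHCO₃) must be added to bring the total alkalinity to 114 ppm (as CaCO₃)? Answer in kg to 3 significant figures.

(a) Volume: 127,000 US gal × 3.785 L/gal = 480,695 L.
(a) CYA to add: (49 − 9) = 40 mg/L × 480,695 L = 19,230 g cyanuric acid.
(a) At 98% purity: 19,230 / 0.98 = 19,620 g product.

(b) After draining 29% and refilling: 129 × 0.71 + 32 × 0.29 = 100.87 ppm.
(b) Deficit to target: 114 − 100.87 = 13.13 mg/L.
(b) As CaCO₃: 13.13 mg/L × 595,000 L = 7812 g; ÷ 50 g/eq ÷ 1 = 156.2 mol NaHCO₃.
(b) Mass: 156.2 × 84 = 13,120 g.

(a) 19.6 kg; (b) 13.1 kg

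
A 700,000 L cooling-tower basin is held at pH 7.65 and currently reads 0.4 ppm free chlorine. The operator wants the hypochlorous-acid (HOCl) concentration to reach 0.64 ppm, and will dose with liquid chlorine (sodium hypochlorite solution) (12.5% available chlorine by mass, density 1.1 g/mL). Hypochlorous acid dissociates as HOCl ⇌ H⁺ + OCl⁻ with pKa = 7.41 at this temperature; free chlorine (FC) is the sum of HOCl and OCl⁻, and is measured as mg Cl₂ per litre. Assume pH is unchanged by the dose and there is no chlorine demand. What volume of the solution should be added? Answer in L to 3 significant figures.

[OCl⁻]/[HOCl] = 10^(pH − pKa) = 10^(7.65 − 7.41) = 1.738; fraction as HOCl = 1/(1 + 1.738) = 0.3653.
Free chlorine required for 0.64 ppm HOCl: 0.64 / 0.3653 = 1.752 ppm.
FC to add: 1.752 − 0.4 = 1.352 mg/L as Cl₂.
Cl₂ equivalent: 1.352 mg/L × 700,000 L = 946.5 g.
Product at 12.5% available Cl: 946.5 / 0.125 = 7572 g.
Volume: 7572 g ÷ 1.1 g/mL = 6884 mL.

6.88 L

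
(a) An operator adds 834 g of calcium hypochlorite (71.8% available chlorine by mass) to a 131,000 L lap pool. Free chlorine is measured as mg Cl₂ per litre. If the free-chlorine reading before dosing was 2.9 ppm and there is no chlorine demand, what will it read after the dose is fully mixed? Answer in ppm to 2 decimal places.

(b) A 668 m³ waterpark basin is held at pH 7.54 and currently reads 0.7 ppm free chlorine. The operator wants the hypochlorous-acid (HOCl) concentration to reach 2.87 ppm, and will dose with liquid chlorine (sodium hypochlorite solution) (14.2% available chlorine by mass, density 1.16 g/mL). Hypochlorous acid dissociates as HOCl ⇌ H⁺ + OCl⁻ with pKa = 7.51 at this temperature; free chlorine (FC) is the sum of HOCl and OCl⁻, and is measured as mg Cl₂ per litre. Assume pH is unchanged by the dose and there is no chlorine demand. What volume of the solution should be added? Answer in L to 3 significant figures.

(a) Available chlorine delivered: 834 g × 0.718 = 598.8 g as Cl₂.
(a) Concentration rise: 598.8 g / 131,000 L = 4.571 mg/L = 4.57 ppm.
(a) Final FC: 2.9 + 4.57 = 7.47 ppm.

(b) Volume: 668 m³ = 668,000 L.
(b) [OCl⁻]/[HOCl] = 10^(pH − pKa) = 10^(7.54 − 7.51) = 1.072; fraction as HOCl = 1/(1 + 1.072) = 0.4827.
(b) Free chlorine required for 2.87 ppm HOCl: 2.87 / 0.4827 = 5.945 ppm.
(b) FC to add: 5.945 − 0.7 = 5.245 mg/L as Cl₂.
(b) Cl₂ equivalent: 5.245 mg/L × 668,000 L = 3504 g.
(b) Product at 14.2% available Cl: 3504 / 0.142 = 24,670 g.
(b) Volume: 24,670 g ÷ 1.16 g/mL = 21,270 mL.

(a) 7.47 ppm; (b) 21.3 L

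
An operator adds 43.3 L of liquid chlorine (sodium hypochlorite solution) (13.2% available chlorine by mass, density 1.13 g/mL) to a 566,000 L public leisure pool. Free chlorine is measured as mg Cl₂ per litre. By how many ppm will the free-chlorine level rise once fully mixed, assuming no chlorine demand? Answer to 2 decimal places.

Mass of solution: 43.3 L × 1000 mL/L × 1.13 g/mL = 48,930 g.
Available chlorine delivered: 48,930 g × 0.132 = 6459 g as Cl₂.
Concentration rise: 6459 g / 566,000 L = 11.41 mg/L = 11.41 ppm.

11.41 ppm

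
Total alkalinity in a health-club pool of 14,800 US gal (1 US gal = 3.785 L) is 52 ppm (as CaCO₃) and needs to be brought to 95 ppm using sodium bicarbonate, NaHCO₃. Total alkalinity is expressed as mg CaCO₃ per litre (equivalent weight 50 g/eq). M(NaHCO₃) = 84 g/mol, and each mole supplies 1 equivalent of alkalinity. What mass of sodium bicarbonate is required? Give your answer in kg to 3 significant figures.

Volume: 14,800 US gal × 3.785 L/gal = 56,018 L.
Alkalinity to add: (95 − 52) = 43 mg/L as CaCO₃ × 56,018 L = 2409 g as CaCO₃.
Equivalents: 2409 g ÷ 50 g/eq = 48.18 eq.
NaHCO₃ supplies 1 eq per mole → 48.18 mol.
Mass: 48.18 mol × 84 g/mol = 4047 g.

4.05 kg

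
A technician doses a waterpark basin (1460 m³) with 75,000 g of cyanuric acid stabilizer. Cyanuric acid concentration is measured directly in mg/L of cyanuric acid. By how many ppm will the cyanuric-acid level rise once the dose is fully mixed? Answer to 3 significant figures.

51.4 ppm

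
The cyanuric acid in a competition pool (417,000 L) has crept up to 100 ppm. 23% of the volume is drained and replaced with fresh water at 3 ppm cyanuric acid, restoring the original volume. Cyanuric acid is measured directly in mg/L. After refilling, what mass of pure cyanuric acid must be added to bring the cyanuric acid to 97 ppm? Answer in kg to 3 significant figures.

8.05 kg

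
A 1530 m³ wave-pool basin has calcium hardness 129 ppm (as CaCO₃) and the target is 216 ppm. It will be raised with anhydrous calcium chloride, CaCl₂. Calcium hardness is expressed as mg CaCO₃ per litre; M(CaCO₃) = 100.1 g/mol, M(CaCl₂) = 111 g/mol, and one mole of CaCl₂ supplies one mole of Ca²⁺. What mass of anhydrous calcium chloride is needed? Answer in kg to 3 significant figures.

148 kg

Volume: 1530 m³ = 1,530,000 L.
Hardness to add: (216 − 129) = 87 mg/L as CaCO₃ × 1,530,000 L = 133,100 g as CaCO₃.
Moles of Ca²⁺ (1 mol Ca²⁺ ≡ 1 mol CaCO₃): 133,100 / 100.1 g/mol = 1330 mol.
Mass of CaCl₂: 1330 × 111 = 147,600 g.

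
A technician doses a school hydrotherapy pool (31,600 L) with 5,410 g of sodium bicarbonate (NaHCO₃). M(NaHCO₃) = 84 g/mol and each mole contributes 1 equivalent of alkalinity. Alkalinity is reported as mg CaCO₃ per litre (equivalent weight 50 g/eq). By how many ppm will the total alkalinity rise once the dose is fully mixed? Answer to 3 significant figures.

102 ppm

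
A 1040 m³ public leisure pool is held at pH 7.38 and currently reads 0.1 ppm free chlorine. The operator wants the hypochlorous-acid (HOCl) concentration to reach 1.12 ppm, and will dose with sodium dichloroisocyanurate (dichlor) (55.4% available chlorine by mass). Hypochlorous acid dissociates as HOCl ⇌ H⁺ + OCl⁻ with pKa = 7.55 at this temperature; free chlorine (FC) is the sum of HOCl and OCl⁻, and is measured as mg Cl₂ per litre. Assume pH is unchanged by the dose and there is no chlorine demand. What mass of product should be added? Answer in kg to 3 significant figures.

Volume: 1040 m³ = 1,040,000 L.
[OCl⁻]/[HOCl] = 10^(pH − pKa) = 10^(7.38 − 7.55) = 0.6761; fraction as HOCl = 1/(1 + 0.6761) = 0.5966.
Free chlorine required for 1.12 ppm HOCl: 1.12 / 0.5966 = 1.877 ppm.
FC to add: 1.877 − 0.1 = 1.777 mg/L as Cl₂.
Cl₂ equivalent: 1.777 mg/L × 1,040,000 L = 1848 g.
Product at 55.4% available Cl: 1848 / 0.554 = 3336 g.

3.34 kg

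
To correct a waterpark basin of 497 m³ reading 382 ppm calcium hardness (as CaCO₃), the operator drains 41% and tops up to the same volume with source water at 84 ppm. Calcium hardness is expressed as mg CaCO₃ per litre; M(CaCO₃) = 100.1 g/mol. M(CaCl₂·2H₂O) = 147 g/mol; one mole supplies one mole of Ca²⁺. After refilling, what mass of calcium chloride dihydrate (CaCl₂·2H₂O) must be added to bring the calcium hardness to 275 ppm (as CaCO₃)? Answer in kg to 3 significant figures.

11.1 kg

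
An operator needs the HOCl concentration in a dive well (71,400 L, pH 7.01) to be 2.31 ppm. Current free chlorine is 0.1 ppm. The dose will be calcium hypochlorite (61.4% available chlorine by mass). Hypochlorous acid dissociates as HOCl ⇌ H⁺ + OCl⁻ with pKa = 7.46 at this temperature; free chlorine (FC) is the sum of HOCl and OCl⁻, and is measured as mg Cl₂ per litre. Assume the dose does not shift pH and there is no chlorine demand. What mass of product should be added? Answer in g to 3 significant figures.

352 g

[OCl⁻]/[HOCl] = 10^(pH − pKa) = 10^(7.01 − 7.46) = 0.3548; fraction as HOCl = 1/(1 + 0.3548) = 0.7381.
Free chlorine required for 2.31 ppm HOCl: 2.31 / 0.7381 = 3.13 ppm.
FC to add: 3.13 − 0.1 = 3.03 mg/L as Cl₂.
Cl₂ equivalent: 3.03 mg/L × 71,400 L = 216.3 g.
Product at 61.4% available Cl: 216.3 / 0.614 = 352.3 g.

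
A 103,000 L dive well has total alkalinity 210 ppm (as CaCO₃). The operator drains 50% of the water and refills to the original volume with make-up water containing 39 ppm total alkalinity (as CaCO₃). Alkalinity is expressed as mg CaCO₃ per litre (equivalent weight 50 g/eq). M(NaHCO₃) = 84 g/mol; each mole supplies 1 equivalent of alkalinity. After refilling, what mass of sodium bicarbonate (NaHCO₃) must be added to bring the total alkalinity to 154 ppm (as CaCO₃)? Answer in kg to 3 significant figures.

5.10 kg

After draining 50% and refilling: 210 × 0.50 + 39 × 0.50 = 124.5 ppm.
Deficit to target: 154 − 124.5 = 29.5 mg/L.
As CaCO₃: 29.5 mg/L × 103,000 L = 3038 g; ÷ 50 g/eq ÷ 1 = 60.77 mol NaHCO₃.
Mass: 60.77 × 84 = 5105 g.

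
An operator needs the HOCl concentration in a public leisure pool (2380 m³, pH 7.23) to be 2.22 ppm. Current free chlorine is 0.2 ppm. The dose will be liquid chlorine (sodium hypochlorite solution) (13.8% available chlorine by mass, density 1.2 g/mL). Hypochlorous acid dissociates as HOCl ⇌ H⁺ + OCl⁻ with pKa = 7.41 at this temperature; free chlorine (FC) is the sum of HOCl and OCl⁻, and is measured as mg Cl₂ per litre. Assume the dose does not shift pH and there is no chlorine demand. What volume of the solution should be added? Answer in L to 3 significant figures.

50.1 L

Volume: 2380 m³ = 2,380,000 L.
[OCl⁻]/[HOCl] = 10^(pH − pKa) = 10^(7.23 − 7.41) = 0.6607; fraction as HOCl = 1/(1 + 0.6607) = 0.6022.
Free chlorine required for 2.22 ppm HOCl: 2.22 / 0.6022 = 3.687 ppm.
FC to add: 3.687 − 0.2 = 3.487 mg/L as Cl₂.
Cl₂ equivalent: 3.487 mg/L × 2,380,000 L = 8298 g.
Product at 13.8% available Cl: 8298 / 0.138 = 60,130 g.
Volume: 60,130 g ÷ 1.2 g/mL = 50,110 mL.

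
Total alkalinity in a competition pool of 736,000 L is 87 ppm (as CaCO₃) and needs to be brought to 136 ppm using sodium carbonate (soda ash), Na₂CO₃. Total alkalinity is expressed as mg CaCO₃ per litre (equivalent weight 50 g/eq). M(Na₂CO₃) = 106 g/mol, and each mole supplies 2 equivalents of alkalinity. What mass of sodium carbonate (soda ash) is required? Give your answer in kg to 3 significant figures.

38.2 kg

Alkalinity to add: (136 − 87) = 49 mg/L as CaCO₃ × 736,000 L = 36,060 g as CaCO₃.
Equivalents: 36,060 g ÷ 50 g/eq = 721.3 eq.
Each mole of Na₂CO₃ supplies 2 eq, so 721.3 / 2 = 360.6 mol.
Mass: 360.6 mol × 106 g/mol = 38,230 g.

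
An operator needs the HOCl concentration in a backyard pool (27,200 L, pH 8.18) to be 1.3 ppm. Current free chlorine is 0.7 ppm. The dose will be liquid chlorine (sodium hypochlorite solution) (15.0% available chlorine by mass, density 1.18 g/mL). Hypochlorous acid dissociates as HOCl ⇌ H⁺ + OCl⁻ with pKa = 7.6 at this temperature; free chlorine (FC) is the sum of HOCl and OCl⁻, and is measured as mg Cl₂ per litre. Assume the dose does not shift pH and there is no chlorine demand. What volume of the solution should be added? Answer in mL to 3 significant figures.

852 mL

[OCl⁻]/[HOCl] = 10^(pH − pKa) = 10^(8.18 − 7.6) = 3.802; fraction as HOCl = 1/(1 + 3.802) = 0.2083.
Free chlorine required for 1.3 ppm HOCl: 1.3 / 0.2083 = 6.242 ppm.
FC to add: 6.242 − 0.7 = 5.542 mg/L as Cl₂.
Cl₂ equivalent: 5.542 mg/L × 27,200 L = 150.8 g.
Product at 15.0% available Cl: 150.8 / 0.15 = 1005 g.
Volume: 1005 g ÷ 1.18 g/mL = 851.7 mL.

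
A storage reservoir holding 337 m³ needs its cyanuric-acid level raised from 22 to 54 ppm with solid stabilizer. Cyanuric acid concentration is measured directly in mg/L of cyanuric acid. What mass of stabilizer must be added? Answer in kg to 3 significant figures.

10.8 kg

Volume: 337 m³ = 337,000 L.
CYA to add: (54 − 22) = 32 mg/L × 337,000 L = 10,780 g cyanuric acid.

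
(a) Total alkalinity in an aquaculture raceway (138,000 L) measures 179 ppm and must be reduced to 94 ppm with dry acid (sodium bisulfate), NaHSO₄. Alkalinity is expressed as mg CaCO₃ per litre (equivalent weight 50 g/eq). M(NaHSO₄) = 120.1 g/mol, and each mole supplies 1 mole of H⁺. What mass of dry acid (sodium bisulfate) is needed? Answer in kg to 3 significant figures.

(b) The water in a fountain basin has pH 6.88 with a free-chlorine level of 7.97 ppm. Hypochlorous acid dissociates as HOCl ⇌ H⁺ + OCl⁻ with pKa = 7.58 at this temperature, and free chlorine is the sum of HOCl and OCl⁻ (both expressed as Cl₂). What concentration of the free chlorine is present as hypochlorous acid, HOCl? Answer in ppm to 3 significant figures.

(a) Alkalinity to neutralize: (179 − 94) = 85 mg/L as CaCO₃ × 138,000 L = 11,730 g as CaCO₃.
(a) Equivalents of H⁺ required: 11,730 ÷ 50 g/eq = 234.6 eq = 234.6 mol NaHSO₄.
(a) Mass of NaHSO₄: 234.6 × 120.1 = 28,180 g.

(b) [OCl⁻]/[HOCl] = 10^(pH − pKa) = 10^(6.88 − 7.58) = 10^-0.70 = 0.1995.
(b) Fraction as HOCl = 1 / (1 + 0.1995) = 0.8337.
(b) HOCl = 0.8337 × 7.97 ppm = 6.644 ppm.

(a) 28.2 kg; (b) 6.64 ppm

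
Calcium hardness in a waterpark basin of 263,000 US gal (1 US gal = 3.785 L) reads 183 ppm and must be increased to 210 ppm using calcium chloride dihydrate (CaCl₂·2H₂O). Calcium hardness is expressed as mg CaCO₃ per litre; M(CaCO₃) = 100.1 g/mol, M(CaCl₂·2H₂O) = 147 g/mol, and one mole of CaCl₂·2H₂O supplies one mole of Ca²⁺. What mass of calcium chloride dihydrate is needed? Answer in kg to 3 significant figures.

39.5 kg

Volume: 263,000 US gal × 3.785 L/gal = 995,455 L.
Hardness to add: (210 − 183) = 27 mg/L as CaCO₃ × 995,455 L = 26,880 g as CaCO₃.
Moles of Ca²⁺ (1 mol Ca²⁺ ≡ 1 mol CaCO₃): 26,880 / 100.1 g/mol = 268.5 mol.
Mass of CaCl₂·2H₂O: 268.5 × 147 = 39,470 g.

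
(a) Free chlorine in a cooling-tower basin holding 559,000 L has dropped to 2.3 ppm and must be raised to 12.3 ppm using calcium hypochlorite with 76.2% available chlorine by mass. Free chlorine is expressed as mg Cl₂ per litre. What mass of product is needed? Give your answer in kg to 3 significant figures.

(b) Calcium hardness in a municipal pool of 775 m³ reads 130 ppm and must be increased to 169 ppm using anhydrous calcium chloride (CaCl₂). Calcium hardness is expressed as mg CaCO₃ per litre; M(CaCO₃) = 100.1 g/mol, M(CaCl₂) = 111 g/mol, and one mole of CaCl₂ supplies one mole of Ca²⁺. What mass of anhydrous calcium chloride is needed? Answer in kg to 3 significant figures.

(a) Chlorine deficit: 12.3 − 2.3 = 10 ppm = 10 mg/L as Cl₂.
(a) Cl₂ equivalent needed: 10 mg/L × 559,000 L = 5,590,000 mg = 5590 g.
(a) Product at 76.2% available chlorine: 5590 / 0.762 = 7336 g.

(b) Volume: 775 m³ = 775,000 L.
(b) Hardness to add: (169 − 130) = 39 mg/L as CaCO₃ × 775,000 L = 30,220 g as CaCO₃.
(b) Moles of Ca²⁺ (1 mol Ca²⁺ ≡ 1 mol CaCO₃): 30,220 / 100.1 g/mol = 301.9 mol.
(b) Mass of CaCl₂: 301.9 × 111 = 33,520 g.

(a) 7.34 kg; (b) 33.5 kg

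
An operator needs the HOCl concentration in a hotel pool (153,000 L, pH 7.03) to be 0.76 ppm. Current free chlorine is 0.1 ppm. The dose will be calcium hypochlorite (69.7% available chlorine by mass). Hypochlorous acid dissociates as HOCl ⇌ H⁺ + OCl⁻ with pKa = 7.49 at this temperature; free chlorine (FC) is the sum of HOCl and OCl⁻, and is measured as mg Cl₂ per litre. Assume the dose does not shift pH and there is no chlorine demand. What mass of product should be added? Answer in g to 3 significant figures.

[OCl⁻]/[HOCl] = 10^(pH − pKa) = 10^(7.03 − 7.49) = 0.3467; fraction as HOCl = 1/(1 + 0.3467) = 0.7425.
Free chlorine required for 0.76 ppm HOCl: 0.76 / 0.7425 = 1.024 ppm.
FC to add: 1.024 − 0.1 = 0.9235 mg/L as Cl₂.
Cl₂ equivalent: 0.9235 mg/L × 153,000 L = 141.3 g.
Product at 69.7% available Cl: 141.3 / 0.697 = 202.7 g.

203 g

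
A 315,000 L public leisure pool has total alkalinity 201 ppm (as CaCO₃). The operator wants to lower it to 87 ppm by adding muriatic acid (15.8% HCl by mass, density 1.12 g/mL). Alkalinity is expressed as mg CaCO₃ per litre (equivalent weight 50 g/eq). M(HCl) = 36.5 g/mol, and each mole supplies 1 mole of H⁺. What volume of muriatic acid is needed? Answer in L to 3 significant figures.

148 L

Alkalinity to neutralize: (201 − 87) = 114 mg/L as CaCO₃ × 315,000 L = 35,910 g as CaCO₃.
Equivalents of H⁺ required: 35,910 ÷ 50 g/eq = 718.2 eq = 718.2 mol HCl.
Mass of HCl: 718.2 × 36.5 = 26,210 g.
Mass of 15.8% solution: 26,210 / 0.158 = 165,900 g.
Volume: 165,900 g ÷ 1.12 g/mL = 148,100 mL.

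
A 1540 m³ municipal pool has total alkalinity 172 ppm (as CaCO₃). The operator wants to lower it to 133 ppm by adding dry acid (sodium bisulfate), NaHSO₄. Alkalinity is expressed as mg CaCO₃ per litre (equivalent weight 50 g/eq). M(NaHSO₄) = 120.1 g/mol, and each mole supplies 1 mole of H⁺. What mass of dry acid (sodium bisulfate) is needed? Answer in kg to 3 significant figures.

144 kg

Volume: 1540 m³ = 1,540,000 L.
Alkalinity to neutralize: (172 − 133) = 39 mg/L as CaCO₃ × 1,540,000 L = 60,060 g as CaCO₃.
Equivalents of H⁺ required: 60,060 ÷ 50 g/eq = 1201 eq = 1201 mol NaHSO₄.
Mass of NaHSO₄: 1201 × 120.1 = 144,300 g.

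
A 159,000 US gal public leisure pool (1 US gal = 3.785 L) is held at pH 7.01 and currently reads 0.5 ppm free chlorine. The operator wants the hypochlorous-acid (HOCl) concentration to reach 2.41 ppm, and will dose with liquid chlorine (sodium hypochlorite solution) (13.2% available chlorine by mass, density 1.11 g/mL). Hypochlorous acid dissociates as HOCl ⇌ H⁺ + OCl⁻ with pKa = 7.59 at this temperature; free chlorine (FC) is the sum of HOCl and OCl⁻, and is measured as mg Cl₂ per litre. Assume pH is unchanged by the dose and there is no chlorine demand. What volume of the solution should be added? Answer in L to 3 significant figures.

10.4 L

Volume: 159,000 US gal × 3.785 L/gal = 601,815 L.
[OCl⁻]/[HOCl] = 10^(pH − pKa) = 10^(7.01 − 7.59) = 0.263; fraction as HOCl = 1/(1 + 0.263) = 0.7917.
Free chlorine required for 2.41 ppm HOCl: 2.41 / 0.7917 = 3.044 ppm.
FC to add: 3.044 − 0.5 = 2.544 mg/L as Cl₂.
Cl₂ equivalent: 2.544 mg/L × 601,815 L = 1531 g.
Product at 13.2% available Cl: 1531 / 0.132 = 11,600 g.
Volume: 11,600 g ÷ 1.11 g/mL = 10,450 mL.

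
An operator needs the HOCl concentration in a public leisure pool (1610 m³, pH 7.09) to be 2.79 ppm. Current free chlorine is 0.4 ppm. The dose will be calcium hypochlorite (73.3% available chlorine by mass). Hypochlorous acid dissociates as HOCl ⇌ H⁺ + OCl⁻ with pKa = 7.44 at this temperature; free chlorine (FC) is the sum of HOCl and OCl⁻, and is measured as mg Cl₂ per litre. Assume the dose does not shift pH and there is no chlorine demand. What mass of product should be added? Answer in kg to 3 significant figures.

Volume: 1610 m³ = 1,610,000 L.
[OCl⁻]/[HOCl] = 10^(pH − pKa) = 10^(7.09 − 7.44) = 0.4467; fraction as HOCl = 1/(1 + 0.4467) = 0.6912.
Free chlorine required for 2.79 ppm HOCl: 2.79 / 0.6912 = 4.036 ppm.
FC to add: 4.036 − 0.4 = 3.636 mg/L as Cl₂.
Cl₂ equivalent: 3.636 mg/L × 1,610,000 L = 5854 g.
Product at 73.3% available Cl: 5854 / 0.733 = 7987 g.

7.99 kg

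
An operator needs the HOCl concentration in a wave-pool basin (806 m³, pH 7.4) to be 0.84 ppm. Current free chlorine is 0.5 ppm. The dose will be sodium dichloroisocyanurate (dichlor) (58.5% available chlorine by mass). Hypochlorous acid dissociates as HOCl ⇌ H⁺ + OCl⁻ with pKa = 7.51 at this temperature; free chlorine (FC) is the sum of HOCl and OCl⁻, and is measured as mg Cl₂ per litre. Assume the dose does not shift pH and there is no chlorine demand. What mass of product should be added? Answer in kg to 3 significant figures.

1.37 kg

Volume: 806 m³ = 806,000 L.
[OCl⁻]/[HOCl] = 10^(pH − pKa) = 10^(7.4 − 7.51) = 0.7762; fraction as HOCl = 1/(1 + 0.7762) = 0.563.
Free chlorine required for 0.84 ppm HOCl: 0.84 / 0.563 = 1.492 ppm.
FC to add: 1.492 − 0.5 = 0.992 mg/L as Cl₂.
Cl₂ equivalent: 0.992 mg/L × 806,000 L = 799.6 g.
Product at 58.5% available Cl: 799.6 / 0.585 = 1367 g.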